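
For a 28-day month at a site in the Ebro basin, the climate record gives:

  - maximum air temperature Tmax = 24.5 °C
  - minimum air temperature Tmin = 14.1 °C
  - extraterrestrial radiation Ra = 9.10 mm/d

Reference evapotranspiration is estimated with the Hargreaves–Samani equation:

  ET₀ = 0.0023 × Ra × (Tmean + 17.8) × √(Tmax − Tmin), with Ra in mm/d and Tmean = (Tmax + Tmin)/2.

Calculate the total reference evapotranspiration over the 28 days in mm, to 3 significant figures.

Tmean = (24.5 + 14.1)/2 = 19.30 °C
ET₀ = 0.0023 × 9.10 × (19.30 + 17.8) × √10.4 = 0.0023 × 9.10 × 37.10 × 3.2249 = 2.5041 mm/d
Over 28 days: 2.5041 × 28 = 70.115 mm

70.1 mm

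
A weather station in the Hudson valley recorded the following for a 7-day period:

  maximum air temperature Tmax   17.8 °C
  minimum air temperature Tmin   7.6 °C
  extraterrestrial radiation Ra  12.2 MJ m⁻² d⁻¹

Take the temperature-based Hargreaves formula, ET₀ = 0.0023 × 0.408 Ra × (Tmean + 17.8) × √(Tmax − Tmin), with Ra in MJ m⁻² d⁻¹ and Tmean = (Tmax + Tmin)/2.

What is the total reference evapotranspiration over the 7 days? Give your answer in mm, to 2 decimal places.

Tmean = (17.8 + 7.6)/2 = 12.70 °C
0.408 Ra = 0.408 × 12.2 = 4.9776 mm/d equivalent
ET₀ = 0.0023 × 4.9776 × (12.70 + 17.8) × √10.2 = 0.0023 × 4.9776 × 30.50 × 3.1937 = 1.1152 mm/d
Over 7 days: 1.1152 × 7 = 7.806 mm

7.81 mm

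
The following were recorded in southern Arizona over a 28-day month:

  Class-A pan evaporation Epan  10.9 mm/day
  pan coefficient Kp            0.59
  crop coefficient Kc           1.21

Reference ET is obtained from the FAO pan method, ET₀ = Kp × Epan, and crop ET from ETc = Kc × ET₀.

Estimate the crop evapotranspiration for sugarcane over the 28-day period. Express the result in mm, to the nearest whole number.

218 mm

ET₀ = 0.59 × 10.9 = 6.4310 mm/d
ETc = Kc × ET₀ = 1.21 × 6.4310 = 7.7815 mm/d
Over 28 days: 7.7815 × 28 = 217.882 mm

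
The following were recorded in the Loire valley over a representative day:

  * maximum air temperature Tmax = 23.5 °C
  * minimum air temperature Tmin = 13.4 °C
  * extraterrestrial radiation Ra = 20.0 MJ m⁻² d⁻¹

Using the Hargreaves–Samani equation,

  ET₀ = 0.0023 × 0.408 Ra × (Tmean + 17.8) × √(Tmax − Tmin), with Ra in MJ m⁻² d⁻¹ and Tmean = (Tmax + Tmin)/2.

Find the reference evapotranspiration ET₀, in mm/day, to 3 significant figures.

Tmean = (23.5 + 13.4)/2 = 18.45 °C
0.408 Ra = 0.408 × 20.0 = 8.1600 mm/d equivalent
ET₀ = 0.0023 × 8.1600 × (18.45 + 17.8) × √10.1 = 0.0023 × 8.1600 × 36.25 × 3.1780 = 2.1621 mm/d

2.16 mm/day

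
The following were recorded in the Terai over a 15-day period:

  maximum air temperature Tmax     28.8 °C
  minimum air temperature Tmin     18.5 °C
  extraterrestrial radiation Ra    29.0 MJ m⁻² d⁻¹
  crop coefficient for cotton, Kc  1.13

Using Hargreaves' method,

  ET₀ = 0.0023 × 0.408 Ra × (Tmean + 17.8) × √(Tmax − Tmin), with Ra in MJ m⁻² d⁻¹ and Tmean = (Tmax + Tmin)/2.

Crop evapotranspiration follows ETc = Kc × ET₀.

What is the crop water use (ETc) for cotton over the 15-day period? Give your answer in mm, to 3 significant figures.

61.4 mm

Tmean = (28.8 + 18.5)/2 = 23.65 °C
0.408 Ra = 0.408 × 29.0 = 11.8320 mm/d equivalent
ET₀ = 0.0023 × 11.8320 × (23.65 + 17.8) × √10.3 = 0.0023 × 11.8320 × 41.45 × 3.2094 = 3.6202 mm/d
ETc = Kc × ET₀ = 1.13 × 3.6202 = 4.0908 mm/d
Over 15 days: 4.0908 × 15 = 61.362 mm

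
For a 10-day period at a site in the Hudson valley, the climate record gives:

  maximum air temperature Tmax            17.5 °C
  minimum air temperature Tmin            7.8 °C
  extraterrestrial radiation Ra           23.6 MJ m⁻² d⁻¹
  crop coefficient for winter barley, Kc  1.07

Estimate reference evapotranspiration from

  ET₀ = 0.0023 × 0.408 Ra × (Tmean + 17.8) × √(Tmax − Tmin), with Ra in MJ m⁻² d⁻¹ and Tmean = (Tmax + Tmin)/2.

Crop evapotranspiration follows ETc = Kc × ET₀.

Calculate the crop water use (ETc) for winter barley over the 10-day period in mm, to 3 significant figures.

Tmean = (17.5 + 7.8)/2 = 12.65 °C
0.408 Ra = 0.408 × 23.6 = 9.6288 mm/d equivalent
ET₀ = 0.0023 × 9.6288 × (12.65 + 17.8) × √9.7 = 0.0023 × 9.6288 × 30.45 × 3.1145 = 2.1003 mm/d
ETc = Kc × ET₀ = 1.07 × 2.1003 = 2.2473 mm/d
Over 10 days: 2.2473 × 10 = 22.473 mm

22.5 mm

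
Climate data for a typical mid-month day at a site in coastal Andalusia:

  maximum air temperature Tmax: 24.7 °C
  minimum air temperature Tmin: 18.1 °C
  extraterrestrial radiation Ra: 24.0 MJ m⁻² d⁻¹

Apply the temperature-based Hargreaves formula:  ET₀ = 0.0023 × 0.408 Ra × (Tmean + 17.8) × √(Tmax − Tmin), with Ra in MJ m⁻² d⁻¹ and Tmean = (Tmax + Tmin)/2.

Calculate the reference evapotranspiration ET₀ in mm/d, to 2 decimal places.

2.27 mm/d

Tmean = (24.7 + 18.1)/2 = 21.40 °C
0.408 Ra = 0.408 × 24.0 = 9.7920 mm/d equivalent
ET₀ = 0.0023 × 9.7920 × (21.40 + 17.8) × √6.6 = 0.0023 × 9.7920 × 39.20 × 2.5690 = 2.2680 mm/d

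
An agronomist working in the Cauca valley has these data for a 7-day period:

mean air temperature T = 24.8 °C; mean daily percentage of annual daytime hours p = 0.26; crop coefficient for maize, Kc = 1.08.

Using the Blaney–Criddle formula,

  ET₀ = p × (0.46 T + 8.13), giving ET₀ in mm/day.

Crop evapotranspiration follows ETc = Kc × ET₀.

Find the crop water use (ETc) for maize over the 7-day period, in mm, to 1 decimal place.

ET₀ = 0.26 × (0.46 × 24.8 + 8.13) = 0.26 × 19.538 = 5.0799 mm/d
ETc = Kc × ET₀ = 1.08 × 5.0799 = 5.4863 mm/d
Over 7 days: 5.4863 × 7 = 38.404 mm

38.4 mm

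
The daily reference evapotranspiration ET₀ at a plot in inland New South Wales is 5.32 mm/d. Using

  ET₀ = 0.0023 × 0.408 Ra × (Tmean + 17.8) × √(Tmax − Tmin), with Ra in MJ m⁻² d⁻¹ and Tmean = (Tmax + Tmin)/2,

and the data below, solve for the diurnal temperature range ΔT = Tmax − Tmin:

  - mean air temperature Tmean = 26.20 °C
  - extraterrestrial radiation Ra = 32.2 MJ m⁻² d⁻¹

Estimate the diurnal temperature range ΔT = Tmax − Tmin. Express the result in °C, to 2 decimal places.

√ΔT = ET₀ / [0.0023 × 0.408 × Ra × (Tmean+17.8)] = 5.32 / (0.0023 × 13.1376 × 44.00) = 4.0014
ΔT = 4.0014² = 16.011 °C

16.01 °C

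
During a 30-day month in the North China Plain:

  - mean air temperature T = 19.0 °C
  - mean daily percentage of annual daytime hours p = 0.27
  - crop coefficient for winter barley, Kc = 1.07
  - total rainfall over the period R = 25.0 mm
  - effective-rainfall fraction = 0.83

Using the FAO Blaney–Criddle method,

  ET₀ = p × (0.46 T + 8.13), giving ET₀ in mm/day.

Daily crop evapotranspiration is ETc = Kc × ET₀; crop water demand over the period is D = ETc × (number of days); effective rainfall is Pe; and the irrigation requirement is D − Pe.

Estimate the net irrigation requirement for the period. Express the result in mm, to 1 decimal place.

125.5 mm

ET₀ = 0.27 × (0.46 × 19.0 + 8.13) = 0.27 × 16.870 = 4.5549 mm/d
ETc = Kc × ET₀ = 1.07 × 4.5549 = 4.8737 mm/d
Crop demand D = ETc × 30 d = 4.8737 × 30 = 146.211 mm
Pe = 0.83 × 25.0 = 20.750 mm
D − Pe = 146.211 − 20.750 = 125.461 mm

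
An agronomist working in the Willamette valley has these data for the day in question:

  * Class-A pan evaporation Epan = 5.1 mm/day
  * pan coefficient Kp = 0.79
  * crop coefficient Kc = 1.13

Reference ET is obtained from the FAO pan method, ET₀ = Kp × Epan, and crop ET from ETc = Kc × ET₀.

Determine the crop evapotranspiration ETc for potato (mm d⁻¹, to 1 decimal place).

4.6 mm d⁻¹

ET₀ = 0.79 × 5.1 = 4.0290 mm/d
ETc = Kc × ET₀ = 1.13 × 4.0290 = 4.5528 mm/d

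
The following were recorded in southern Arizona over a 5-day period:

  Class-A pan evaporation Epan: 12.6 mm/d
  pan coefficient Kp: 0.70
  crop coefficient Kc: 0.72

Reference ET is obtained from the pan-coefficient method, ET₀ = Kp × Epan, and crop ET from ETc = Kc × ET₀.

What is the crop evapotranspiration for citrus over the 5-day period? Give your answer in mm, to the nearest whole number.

32 mm

ET₀ = 0.70 × 12.6 = 8.8200 mm/d
ETc = Kc × ET₀ = 0.72 × 8.8200 = 6.3504 mm/d
Over 5 days: 6.3504 × 5 = 31.752 mm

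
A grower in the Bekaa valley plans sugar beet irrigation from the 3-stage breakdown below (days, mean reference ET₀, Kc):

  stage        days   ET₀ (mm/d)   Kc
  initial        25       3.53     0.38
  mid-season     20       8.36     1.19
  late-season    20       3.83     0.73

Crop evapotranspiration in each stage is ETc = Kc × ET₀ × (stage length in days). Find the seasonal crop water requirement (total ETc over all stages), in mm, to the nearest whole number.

288 mm

initial: 0.38 × 3.53 × 25 = 33.54 mm
mid-season: 1.19 × 8.36 × 20 = 198.97 mm
late-season: 0.73 × 3.83 × 20 = 55.92 mm
Seasonal total = 288.43 mm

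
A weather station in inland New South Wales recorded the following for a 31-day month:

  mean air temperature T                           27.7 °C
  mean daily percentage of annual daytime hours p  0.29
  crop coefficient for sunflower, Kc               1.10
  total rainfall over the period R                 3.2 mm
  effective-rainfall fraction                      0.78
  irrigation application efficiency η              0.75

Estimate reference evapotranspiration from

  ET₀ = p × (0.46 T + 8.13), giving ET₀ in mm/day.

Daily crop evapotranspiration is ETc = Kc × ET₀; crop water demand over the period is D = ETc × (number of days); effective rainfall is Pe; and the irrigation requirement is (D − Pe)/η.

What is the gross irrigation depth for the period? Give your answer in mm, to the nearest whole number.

272 mm

ET₀ = 0.29 × (0.46 × 27.7 + 8.13) = 0.29 × 20.872 = 6.0529 mm/d
ETc = Kc × ET₀ = 1.10 × 6.0529 = 6.6582 mm/d
Crop demand D = ETc × 31 d = 6.6582 × 31 = 206.404 mm
Pe = 0.78 × 3.2 = 2.496 mm
D − Pe = 206.404 − 2.496 = 203.908 mm
Gross irrigation = 203.908 / 0.75 = 271.877 mm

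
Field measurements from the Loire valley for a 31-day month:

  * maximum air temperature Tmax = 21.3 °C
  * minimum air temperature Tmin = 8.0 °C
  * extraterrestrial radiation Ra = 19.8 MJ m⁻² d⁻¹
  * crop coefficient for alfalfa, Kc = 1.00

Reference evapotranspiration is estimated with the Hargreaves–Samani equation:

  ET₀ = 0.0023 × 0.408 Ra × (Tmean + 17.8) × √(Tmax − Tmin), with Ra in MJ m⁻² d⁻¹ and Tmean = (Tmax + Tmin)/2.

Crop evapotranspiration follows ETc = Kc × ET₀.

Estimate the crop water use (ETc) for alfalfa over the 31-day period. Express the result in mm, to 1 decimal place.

68.2 mm

Tmean = (21.3 + 8.0)/2 = 14.65 °C
0.408 Ra = 0.408 × 19.8 = 8.0784 mm/d equivalent
ET₀ = 0.0023 × 8.0784 × (14.65 + 17.8) × √13.3 = 0.0023 × 8.0784 × 32.45 × 3.6469 = 2.1988 mm/d
ETc = Kc × ET₀ = 1.00 × 2.1988 = 2.1988 mm/d
Over 31 days: 2.1988 × 31 = 68.163 mm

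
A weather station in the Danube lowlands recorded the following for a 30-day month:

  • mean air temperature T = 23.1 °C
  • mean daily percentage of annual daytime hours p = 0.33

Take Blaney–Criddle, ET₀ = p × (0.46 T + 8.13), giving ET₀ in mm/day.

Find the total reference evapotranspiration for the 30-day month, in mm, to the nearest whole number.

ET₀ = 0.33 × (0.46 × 23.1 + 8.13) = 0.33 × 18.756 = 6.1895 mm/d
Monthly total = 6.1895 × 30 = 185.685 mm

186 mm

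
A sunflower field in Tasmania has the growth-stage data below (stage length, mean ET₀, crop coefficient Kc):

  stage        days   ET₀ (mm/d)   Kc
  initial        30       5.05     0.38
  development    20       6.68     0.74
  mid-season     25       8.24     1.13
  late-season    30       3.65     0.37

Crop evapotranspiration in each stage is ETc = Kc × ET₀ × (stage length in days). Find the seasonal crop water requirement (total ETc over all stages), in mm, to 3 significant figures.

430 mm

initial: 0.38 × 5.05 × 30 = 57.57 mm
development: 0.74 × 6.68 × 20 = 98.86 mm
mid-season: 1.13 × 8.24 × 25 = 232.78 mm
late-season: 0.37 × 3.65 × 30 = 40.52 mm
Seasonal total = 429.73 mm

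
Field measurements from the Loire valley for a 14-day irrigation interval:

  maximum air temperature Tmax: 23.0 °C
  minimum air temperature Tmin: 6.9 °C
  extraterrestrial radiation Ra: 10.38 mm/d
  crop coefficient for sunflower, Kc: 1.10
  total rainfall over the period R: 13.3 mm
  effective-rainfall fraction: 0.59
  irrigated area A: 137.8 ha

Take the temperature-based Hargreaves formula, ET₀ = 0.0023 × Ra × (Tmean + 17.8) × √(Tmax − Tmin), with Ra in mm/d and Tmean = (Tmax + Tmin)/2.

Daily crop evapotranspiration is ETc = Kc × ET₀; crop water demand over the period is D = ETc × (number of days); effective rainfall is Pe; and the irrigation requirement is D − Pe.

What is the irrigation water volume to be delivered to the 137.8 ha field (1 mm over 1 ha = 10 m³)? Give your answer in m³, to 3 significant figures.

55800 m³

Tmean = (23.0 + 6.9)/2 = 14.95 °C
ET₀ = 0.0023 × 10.38 × (14.95 + 17.8) × √16.1 = 0.0023 × 10.38 × 32.75 × 4.0125 = 3.1373 mm/d
ETc = Kc × ET₀ = 1.10 × 3.1373 = 3.4510 mm/d
Crop demand D = ETc × 14 d = 3.4510 × 14 = 48.314 mm
Pe = 0.59 × 13.3 = 7.847 mm
D − Pe = 48.314 − 7.847 = 40.467 mm
Volume = 40.467 mm × 137.8 ha × 10 = 55763.5 m³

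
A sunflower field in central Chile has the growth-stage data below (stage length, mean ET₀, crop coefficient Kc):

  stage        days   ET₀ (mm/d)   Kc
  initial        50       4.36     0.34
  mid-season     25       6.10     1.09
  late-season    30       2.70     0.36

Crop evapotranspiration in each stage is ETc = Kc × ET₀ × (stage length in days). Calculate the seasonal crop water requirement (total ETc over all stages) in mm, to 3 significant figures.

initial: 0.34 × 4.36 × 50 = 74.12 mm
mid-season: 1.09 × 6.10 × 25 = 166.23 mm
late-season: 0.36 × 2.70 × 30 = 29.16 mm
Seasonal total = 269.51 mm

270 mm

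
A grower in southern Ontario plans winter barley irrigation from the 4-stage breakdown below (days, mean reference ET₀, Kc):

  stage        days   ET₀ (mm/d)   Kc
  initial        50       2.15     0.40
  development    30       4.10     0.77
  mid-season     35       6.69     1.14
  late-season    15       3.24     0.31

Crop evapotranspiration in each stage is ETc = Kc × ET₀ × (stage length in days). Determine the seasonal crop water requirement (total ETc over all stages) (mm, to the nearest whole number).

initial: 0.40 × 2.15 × 50 = 43.00 mm
development: 0.77 × 4.10 × 30 = 94.71 mm
mid-season: 1.14 × 6.69 × 35 = 266.93 mm
late-season: 0.31 × 3.24 × 15 = 15.07 mm
Seasonal total = 419.71 mm

420 mm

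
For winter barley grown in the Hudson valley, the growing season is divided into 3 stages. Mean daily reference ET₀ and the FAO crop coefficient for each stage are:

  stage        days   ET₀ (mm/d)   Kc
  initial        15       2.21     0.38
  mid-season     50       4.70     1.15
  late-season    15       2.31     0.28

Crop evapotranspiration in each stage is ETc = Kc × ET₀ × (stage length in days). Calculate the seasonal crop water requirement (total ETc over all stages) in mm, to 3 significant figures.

293 mm

initial: 0.38 × 2.21 × 15 = 12.60 mm
mid-season: 1.15 × 4.70 × 50 = 270.25 mm
late-season: 0.28 × 2.31 × 15 = 9.70 mm
Seasonal total = 292.55 mm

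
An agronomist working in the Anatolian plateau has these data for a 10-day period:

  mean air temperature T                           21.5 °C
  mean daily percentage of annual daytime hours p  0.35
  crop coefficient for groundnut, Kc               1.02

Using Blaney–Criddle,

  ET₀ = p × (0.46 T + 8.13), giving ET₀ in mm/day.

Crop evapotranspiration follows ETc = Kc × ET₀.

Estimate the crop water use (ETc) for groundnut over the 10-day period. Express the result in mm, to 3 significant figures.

ET₀ = 0.35 × (0.46 × 21.5 + 8.13) = 0.35 × 18.020 = 6.3070 mm/d
ETc = Kc × ET₀ = 1.02 × 6.3070 = 6.4331 mm/d
Over 10 days: 6.4331 × 10 = 64.331 mm

64.3 mm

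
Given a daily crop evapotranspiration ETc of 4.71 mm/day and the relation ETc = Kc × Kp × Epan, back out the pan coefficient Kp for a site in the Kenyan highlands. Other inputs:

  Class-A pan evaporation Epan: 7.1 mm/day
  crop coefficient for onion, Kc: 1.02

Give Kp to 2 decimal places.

0.65

ETc = Kc × Kp × Epan  ⇒  Kp = ETc / (Kc × Epan)
Kp = 4.71 / (1.02 × 7.1) = 4.71 / 7.242 = 0.6504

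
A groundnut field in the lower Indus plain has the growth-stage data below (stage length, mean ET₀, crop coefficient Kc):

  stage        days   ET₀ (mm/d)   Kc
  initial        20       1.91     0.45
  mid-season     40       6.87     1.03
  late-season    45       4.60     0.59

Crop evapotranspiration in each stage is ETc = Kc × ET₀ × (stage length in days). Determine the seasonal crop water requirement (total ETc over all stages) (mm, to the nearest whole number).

initial: 0.45 × 1.91 × 20 = 17.19 mm
mid-season: 1.03 × 6.87 × 40 = 283.04 mm
late-season: 0.59 × 4.60 × 45 = 122.13 mm
Seasonal total = 422.36 mm

422 mm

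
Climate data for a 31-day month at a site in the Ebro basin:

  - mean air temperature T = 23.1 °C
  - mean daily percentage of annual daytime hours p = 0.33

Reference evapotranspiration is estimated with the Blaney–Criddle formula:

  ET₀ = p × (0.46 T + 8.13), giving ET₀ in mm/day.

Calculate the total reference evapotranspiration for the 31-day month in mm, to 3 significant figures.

192 mm

ET₀ = 0.33 × (0.46 × 23.1 + 8.13) = 0.33 × 18.756 = 6.1895 mm/d
Monthly total = 6.1895 × 31 = 191.875 mm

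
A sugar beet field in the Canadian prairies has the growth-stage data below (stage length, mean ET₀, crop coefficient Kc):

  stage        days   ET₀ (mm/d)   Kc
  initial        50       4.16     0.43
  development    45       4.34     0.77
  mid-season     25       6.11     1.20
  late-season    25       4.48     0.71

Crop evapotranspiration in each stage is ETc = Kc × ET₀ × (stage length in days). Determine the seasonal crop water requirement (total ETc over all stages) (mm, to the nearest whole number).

initial: 0.43 × 4.16 × 50 = 89.44 mm
development: 0.77 × 4.34 × 45 = 150.38 mm
mid-season: 1.20 × 6.11 × 25 = 183.30 mm
late-season: 0.71 × 4.48 × 25 = 79.52 mm
Seasonal total = 502.64 mm

503 mm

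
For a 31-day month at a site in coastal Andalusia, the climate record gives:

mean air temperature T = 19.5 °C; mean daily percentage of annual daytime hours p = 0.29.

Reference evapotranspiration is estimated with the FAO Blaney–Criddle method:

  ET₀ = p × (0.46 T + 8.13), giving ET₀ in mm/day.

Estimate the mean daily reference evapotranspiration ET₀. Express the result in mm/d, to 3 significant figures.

4.96 mm/d

ET₀ = 0.29 × (0.46 × 19.5 + 8.13) = 0.29 × 17.100 = 4.9590 mm/d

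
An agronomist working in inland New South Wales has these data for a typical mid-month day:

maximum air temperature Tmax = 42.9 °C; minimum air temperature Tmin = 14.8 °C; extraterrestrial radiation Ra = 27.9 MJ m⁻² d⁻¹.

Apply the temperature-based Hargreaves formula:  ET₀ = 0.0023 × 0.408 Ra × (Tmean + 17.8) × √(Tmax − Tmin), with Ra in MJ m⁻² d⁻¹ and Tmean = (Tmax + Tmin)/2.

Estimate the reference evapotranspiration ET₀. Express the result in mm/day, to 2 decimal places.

Tmean = (42.9 + 14.8)/2 = 28.85 °C
0.408 Ra = 0.408 × 27.9 = 11.3832 mm/d equivalent
ET₀ = 0.0023 × 11.3832 × (28.85 + 17.8) × √28.1 = 0.0023 × 11.3832 × 46.65 × 5.3009 = 6.4743 mm/d

6.47 mm/day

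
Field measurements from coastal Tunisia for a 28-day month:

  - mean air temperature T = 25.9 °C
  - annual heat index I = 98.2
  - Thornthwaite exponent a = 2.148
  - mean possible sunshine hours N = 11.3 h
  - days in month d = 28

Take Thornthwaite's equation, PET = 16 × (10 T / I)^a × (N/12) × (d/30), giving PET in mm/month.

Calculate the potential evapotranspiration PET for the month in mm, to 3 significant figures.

10T/I = 10 × 25.9 / 98.2 = 2.6375
(10T/I)^a = 2.6375^2.148 = 8.0301
Uncorrected PET = 16 × 8.0301 = 128.482 mm
Correction = (N/12)(d/30) = (11.3/12)(28/30) = 0.8789
PET = 128.482 × 0.8789 = 112.923 mm/month

113 mm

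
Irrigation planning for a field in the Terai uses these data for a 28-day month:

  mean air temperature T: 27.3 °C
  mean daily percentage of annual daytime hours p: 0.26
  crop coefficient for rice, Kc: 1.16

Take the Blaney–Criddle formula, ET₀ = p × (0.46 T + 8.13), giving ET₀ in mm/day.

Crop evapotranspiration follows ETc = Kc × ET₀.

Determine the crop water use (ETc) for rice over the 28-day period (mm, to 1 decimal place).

174.7 mm

ET₀ = 0.26 × (0.46 × 27.3 + 8.13) = 0.26 × 20.688 = 5.3789 mm/d
ETc = Kc × ET₀ = 1.16 × 5.3789 = 6.2395 mm/d
Over 28 days: 6.2395 × 28 = 174.706 mm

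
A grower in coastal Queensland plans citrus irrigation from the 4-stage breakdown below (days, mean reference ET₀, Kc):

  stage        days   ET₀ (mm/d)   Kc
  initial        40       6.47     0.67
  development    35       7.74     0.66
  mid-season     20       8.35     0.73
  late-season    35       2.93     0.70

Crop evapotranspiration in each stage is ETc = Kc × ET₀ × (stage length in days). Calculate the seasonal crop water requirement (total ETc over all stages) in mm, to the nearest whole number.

546 mm

initial: 0.67 × 6.47 × 40 = 173.40 mm
development: 0.66 × 7.74 × 35 = 178.79 mm
mid-season: 0.73 × 8.35 × 20 = 121.91 mm
late-season: 0.70 × 2.93 × 35 = 71.79 mm
Seasonal total = 545.89 mm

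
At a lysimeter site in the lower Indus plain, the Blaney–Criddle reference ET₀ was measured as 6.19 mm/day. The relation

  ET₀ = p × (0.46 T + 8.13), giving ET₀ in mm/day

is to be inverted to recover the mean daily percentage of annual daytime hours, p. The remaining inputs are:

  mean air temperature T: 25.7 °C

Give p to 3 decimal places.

0.310

p = ET₀ / (0.46 T + 8.13) = 6.19 / (0.46 × 25.7 + 8.13) = 6.19 / 19.952 = 0.3102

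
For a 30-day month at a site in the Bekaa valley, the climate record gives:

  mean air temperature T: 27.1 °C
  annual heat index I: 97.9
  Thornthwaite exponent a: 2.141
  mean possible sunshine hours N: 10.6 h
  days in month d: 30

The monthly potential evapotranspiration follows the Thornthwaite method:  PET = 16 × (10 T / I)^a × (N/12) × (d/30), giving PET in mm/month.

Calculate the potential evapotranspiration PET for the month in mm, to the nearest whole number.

10T/I = 10 × 27.1 / 97.9 = 2.7681
(10T/I)^a = 2.7681^2.141 = 8.8453
Uncorrected PET = 16 × 8.8453 = 141.525 mm
Correction = (N/12)(d/30) = (10.6/12)(30/30) = 0.8833
PET = 141.525 × 0.8833 = 125.009 mm/month

125 mm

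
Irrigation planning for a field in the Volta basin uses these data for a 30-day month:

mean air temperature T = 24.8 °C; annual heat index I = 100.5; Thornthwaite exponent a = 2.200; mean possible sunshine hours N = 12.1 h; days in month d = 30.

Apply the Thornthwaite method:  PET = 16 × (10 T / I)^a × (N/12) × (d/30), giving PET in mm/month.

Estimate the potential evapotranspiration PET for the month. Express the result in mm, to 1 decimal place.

10T/I = 10 × 24.8 / 100.5 = 2.4677
(10T/I)^a = 2.4677^2.200 = 7.2953
Uncorrected PET = 16 × 7.2953 = 116.725 mm
Correction = (N/12)(d/30) = (12.1/12)(30/30) = 1.0083
PET = 116.725 × 1.0083 = 117.694 mm/month

117.7 mm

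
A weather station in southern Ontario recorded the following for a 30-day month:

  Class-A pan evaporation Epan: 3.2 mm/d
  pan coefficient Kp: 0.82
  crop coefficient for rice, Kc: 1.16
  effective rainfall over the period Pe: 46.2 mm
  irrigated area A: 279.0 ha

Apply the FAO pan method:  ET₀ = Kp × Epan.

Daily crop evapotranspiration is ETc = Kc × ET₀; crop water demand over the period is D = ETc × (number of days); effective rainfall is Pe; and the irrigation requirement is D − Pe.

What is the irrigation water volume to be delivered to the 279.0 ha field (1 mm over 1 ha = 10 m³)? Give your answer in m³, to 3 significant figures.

126000 m³

ET₀ = 0.82 × 3.2 = 2.6240 mm/d
ETc = Kc × ET₀ = 1.16 × 2.6240 = 3.0438 mm/d
Crop demand D = ETc × 30 d = 3.0438 × 30 = 91.314 mm
D − Pe = 91.314 − 46.2 = 45.114 mm
Volume = 45.114 mm × 279.0 ha × 10 = 125868.1 m³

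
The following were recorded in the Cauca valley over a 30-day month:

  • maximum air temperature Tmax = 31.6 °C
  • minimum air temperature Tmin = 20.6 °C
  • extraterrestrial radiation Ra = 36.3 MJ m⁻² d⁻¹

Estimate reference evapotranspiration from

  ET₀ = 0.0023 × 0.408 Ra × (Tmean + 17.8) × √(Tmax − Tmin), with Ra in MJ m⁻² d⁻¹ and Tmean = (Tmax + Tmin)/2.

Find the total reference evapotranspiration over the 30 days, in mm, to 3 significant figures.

149 mm

Tmean = (31.6 + 20.6)/2 = 26.10 °C
0.408 Ra = 0.408 × 36.3 = 14.8104 mm/d equivalent
ET₀ = 0.0023 × 14.8104 × (26.10 + 17.8) × √11.0 = 0.0023 × 14.8104 × 43.90 × 3.3166 = 4.9597 mm/d
Over 30 days: 4.9597 × 30 = 148.791 mm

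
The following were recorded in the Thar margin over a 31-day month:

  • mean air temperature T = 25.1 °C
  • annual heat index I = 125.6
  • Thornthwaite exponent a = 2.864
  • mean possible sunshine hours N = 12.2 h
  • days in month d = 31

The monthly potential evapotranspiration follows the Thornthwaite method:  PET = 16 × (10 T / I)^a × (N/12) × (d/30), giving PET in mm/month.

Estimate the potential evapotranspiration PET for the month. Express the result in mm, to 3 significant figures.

122 mm

10T/I = 10 × 25.1 / 125.6 = 1.9984
(10T/I)^a = 1.9984^2.864 = 7.2636
Uncorrected PET = 16 × 7.2636 = 116.218 mm
Correction = (N/12)(d/30) = (12.2/12)(31/30) = 1.0506
PET = 116.218 × 1.0506 = 122.099 mm/month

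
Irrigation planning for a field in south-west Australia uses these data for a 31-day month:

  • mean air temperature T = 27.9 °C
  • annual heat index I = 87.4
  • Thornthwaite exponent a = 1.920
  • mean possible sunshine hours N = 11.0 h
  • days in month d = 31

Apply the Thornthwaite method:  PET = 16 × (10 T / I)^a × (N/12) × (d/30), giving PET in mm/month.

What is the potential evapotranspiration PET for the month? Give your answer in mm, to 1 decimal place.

10T/I = 10 × 27.9 / 87.4 = 3.1922
(10T/I)^a = 3.1922^1.920 = 9.2865
Uncorrected PET = 16 × 9.2865 = 148.584 mm
Correction = (N/12)(d/30) = (11.0/12)(31/30) = 0.9472
PET = 148.584 × 0.9472 = 140.739 mm/month

140.7 mm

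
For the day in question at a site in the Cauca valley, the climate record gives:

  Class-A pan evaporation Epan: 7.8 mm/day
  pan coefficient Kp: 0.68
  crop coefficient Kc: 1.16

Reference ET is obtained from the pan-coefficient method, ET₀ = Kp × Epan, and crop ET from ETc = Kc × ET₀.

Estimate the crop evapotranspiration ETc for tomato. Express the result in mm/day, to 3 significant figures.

6.15 mm/day

ET₀ = 0.68 × 7.8 = 5.3040 mm/d
ETc = Kc × ET₀ = 1.16 × 5.3040 = 6.1526 mm/d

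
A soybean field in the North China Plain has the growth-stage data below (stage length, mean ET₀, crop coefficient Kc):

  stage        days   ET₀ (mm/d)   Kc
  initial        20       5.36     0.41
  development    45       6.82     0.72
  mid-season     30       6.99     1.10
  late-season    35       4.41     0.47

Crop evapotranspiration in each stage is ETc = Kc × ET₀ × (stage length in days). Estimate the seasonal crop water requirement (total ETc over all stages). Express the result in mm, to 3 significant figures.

initial: 0.41 × 5.36 × 20 = 43.95 mm
development: 0.72 × 6.82 × 45 = 220.97 mm
mid-season: 1.10 × 6.99 × 30 = 230.67 mm
late-season: 0.47 × 4.41 × 35 = 72.54 mm
Seasonal total = 568.13 mm

568 mm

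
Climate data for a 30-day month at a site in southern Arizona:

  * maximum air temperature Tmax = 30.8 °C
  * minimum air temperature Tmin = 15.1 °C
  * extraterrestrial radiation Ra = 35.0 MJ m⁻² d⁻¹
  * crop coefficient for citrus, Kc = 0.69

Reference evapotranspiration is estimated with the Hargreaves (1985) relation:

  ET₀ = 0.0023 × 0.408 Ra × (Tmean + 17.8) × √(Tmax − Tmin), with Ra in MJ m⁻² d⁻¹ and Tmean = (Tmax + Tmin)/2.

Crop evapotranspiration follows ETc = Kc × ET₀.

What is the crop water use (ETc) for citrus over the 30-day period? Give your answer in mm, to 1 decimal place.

Tmean = (30.8 + 15.1)/2 = 22.95 °C
0.408 Ra = 0.408 × 35.0 = 14.2800 mm/d equivalent
ET₀ = 0.0023 × 14.2800 × (22.95 + 17.8) × √15.7 = 0.0023 × 14.2800 × 40.75 × 3.9623 = 5.3031 mm/d
ETc = Kc × ET₀ = 0.69 × 5.3031 = 3.6591 mm/d
Over 30 days: 3.6591 × 30 = 109.773 mm

109.8 mm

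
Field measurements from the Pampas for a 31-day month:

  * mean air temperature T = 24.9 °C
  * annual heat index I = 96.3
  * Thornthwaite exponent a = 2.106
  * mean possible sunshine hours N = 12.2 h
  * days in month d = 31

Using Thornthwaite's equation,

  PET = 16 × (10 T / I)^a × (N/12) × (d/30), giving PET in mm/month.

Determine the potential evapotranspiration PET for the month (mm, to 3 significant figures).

10T/I = 10 × 24.9 / 96.3 = 2.5857
(10T/I)^a = 2.5857^2.106 = 7.3942
Uncorrected PET = 16 × 7.3942 = 118.307 mm
Correction = (N/12)(d/30) = (12.2/12)(31/30) = 1.0506
PET = 118.307 × 1.0506 = 124.293 mm/month

124 mm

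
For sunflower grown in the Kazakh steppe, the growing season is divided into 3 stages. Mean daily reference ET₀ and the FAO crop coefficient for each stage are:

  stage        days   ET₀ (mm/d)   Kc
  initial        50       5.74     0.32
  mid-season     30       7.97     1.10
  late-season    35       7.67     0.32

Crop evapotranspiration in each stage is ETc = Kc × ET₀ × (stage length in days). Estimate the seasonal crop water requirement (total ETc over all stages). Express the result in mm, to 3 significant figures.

initial: 0.32 × 5.74 × 50 = 91.84 mm
mid-season: 1.10 × 7.97 × 30 = 263.01 mm
late-season: 0.32 × 7.67 × 35 = 85.90 mm
Seasonal total = 440.75 mm

441 mm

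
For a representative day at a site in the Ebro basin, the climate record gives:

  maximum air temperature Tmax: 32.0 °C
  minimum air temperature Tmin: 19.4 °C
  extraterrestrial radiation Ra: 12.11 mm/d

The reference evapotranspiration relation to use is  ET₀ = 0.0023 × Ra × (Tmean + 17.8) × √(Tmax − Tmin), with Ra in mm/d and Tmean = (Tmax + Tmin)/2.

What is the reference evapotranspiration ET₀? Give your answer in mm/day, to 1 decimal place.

4.3 mm/day

Tmean = (32.0 + 19.4)/2 = 25.70 °C
ET₀ = 0.0023 × 12.11 × (25.70 + 17.8) × √12.6 = 0.0023 × 12.11 × 43.50 × 3.5496 = 4.3007 mm/d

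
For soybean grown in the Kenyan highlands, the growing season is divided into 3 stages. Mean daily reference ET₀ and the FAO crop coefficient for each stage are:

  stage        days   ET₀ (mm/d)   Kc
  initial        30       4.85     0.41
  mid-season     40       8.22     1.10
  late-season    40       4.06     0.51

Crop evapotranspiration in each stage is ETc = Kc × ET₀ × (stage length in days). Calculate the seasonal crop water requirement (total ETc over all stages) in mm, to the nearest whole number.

504 mm

initial: 0.41 × 4.85 × 30 = 59.66 mm
mid-season: 1.10 × 8.22 × 40 = 361.68 mm
late-season: 0.51 × 4.06 × 40 = 82.82 mm
Seasonal total = 504.16 mm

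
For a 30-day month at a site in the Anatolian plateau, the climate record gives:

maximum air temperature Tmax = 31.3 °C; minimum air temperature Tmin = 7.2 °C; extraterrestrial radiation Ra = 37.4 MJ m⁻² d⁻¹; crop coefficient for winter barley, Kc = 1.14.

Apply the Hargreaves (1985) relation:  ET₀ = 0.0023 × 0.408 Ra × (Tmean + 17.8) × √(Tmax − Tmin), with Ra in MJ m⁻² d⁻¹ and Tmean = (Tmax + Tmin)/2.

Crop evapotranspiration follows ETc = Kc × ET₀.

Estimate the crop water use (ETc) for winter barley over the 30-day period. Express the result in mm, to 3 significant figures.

218 mm

Tmean = (31.3 + 7.2)/2 = 19.25 °C
0.408 Ra = 0.408 × 37.4 = 15.2592 mm/d equivalent
ET₀ = 0.0023 × 15.2592 × (19.25 + 17.8) × √24.1 = 0.0023 × 15.2592 × 37.05 × 4.9092 = 6.3835 mm/d
ETc = Kc × ET₀ = 1.14 × 6.3835 = 7.2772 mm/d
Over 30 days: 7.2772 × 30 = 218.316 mm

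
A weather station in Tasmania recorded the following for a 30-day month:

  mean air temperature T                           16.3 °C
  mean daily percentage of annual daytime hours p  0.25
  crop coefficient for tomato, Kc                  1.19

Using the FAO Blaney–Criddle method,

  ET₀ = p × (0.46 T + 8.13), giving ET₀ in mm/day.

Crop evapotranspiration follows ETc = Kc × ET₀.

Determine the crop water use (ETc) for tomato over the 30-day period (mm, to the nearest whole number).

ET₀ = 0.25 × (0.46 × 16.3 + 8.13) = 0.25 × 15.628 = 3.9070 mm/d
ETc = Kc × ET₀ = 1.19 × 3.9070 = 4.6493 mm/d
Over 30 days: 4.6493 × 30 = 139.479 mm

139 mm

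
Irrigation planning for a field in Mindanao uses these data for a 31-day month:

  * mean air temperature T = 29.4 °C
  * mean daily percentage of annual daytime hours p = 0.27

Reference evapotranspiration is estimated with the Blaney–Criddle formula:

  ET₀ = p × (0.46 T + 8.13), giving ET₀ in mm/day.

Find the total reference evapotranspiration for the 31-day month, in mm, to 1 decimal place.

181.2 mm

ET₀ = 0.27 × (0.46 × 29.4 + 8.13) = 0.27 × 21.654 = 5.8466 mm/d
Monthly total = 5.8466 × 31 = 181.245 mm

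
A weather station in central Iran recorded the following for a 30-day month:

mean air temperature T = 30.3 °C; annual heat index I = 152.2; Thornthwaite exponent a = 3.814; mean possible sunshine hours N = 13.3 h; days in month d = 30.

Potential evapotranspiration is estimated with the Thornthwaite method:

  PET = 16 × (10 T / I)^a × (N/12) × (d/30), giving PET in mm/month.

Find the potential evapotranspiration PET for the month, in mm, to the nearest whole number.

245 mm

10T/I = 10 × 30.3 / 152.2 = 1.9908
(10T/I)^a = 1.9908^3.814 = 13.8195
Uncorrected PET = 16 × 13.8195 = 221.112 mm
Correction = (N/12)(d/30) = (13.3/12)(30/30) = 1.1083
PET = 221.112 × 1.1083 = 245.058 mm/month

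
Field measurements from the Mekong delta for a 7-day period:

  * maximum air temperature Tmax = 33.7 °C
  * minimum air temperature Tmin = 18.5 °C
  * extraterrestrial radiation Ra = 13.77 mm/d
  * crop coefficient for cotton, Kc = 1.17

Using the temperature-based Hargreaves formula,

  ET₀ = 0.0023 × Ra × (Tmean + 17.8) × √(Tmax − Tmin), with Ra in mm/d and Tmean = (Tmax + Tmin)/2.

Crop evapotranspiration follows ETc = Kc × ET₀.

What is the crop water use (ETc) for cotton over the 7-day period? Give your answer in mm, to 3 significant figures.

Tmean = (33.7 + 18.5)/2 = 26.10 °C
ET₀ = 0.0023 × 13.77 × (26.10 + 17.8) × √15.2 = 0.0023 × 13.77 × 43.90 × 3.8987 = 5.4206 mm/d
ETc = Kc × ET₀ = 1.17 × 5.4206 = 6.3421 mm/d
Over 7 days: 6.3421 × 7 = 44.395 mm

44.4 mm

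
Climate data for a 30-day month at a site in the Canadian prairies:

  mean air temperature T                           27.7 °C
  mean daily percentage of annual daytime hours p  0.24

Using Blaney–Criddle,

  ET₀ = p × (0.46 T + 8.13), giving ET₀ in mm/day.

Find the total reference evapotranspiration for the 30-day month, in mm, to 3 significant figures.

ET₀ = 0.24 × (0.46 × 27.7 + 8.13) = 0.24 × 20.872 = 5.0093 mm/d
Monthly total = 5.0093 × 30 = 150.279 mm

150 mm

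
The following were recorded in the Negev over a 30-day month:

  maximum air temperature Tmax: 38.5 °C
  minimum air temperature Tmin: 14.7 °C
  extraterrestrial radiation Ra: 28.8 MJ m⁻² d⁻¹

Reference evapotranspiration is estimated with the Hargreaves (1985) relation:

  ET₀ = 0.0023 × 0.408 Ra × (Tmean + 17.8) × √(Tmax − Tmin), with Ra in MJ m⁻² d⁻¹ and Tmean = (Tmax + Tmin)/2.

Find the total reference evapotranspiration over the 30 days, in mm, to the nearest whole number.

Tmean = (38.5 + 14.7)/2 = 26.60 °C
0.408 Ra = 0.408 × 28.8 = 11.7504 mm/d equivalent
ET₀ = 0.0023 × 11.7504 × (26.60 + 17.8) × √23.8 = 0.0023 × 11.7504 × 44.40 × 4.8785 = 5.8540 mm/d
Over 30 days: 5.8540 × 30 = 175.620 mm

176 mm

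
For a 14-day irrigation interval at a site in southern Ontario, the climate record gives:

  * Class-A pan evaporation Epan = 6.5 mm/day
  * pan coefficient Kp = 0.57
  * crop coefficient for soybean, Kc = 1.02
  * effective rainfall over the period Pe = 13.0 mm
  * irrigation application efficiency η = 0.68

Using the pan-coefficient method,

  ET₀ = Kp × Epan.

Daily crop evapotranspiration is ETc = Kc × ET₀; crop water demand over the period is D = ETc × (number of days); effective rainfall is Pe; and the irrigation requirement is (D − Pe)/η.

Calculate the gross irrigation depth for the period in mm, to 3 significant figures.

58.7 mm

ET₀ = 0.57 × 6.5 = 3.7050 mm/d
ETc = Kc × ET₀ = 1.02 × 3.7050 = 3.7791 mm/d
Crop demand D = ETc × 14 d = 3.7791 × 14 = 52.907 mm
D − Pe = 52.907 − 13.0 = 39.907 mm
Gross irrigation = 39.907 / 0.68 = 58.687 mm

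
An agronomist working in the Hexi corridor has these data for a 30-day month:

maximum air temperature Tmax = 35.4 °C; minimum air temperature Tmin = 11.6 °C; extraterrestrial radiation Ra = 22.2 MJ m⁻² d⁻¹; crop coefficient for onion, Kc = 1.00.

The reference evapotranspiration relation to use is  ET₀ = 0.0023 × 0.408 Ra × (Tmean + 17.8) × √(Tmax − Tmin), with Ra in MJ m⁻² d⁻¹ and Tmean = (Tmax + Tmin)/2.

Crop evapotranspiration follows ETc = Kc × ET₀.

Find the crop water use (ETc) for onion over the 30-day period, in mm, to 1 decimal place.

Tmean = (35.4 + 11.6)/2 = 23.50 °C
0.408 Ra = 0.408 × 22.2 = 9.0576 mm/d equivalent
ET₀ = 0.0023 × 9.0576 × (23.50 + 17.8) × √23.8 = 0.0023 × 9.0576 × 41.30 × 4.8785 = 4.1974 mm/d
ETc = Kc × ET₀ = 1.00 × 4.1974 = 4.1974 mm/d
Over 30 days: 4.1974 × 30 = 125.922 mm

125.9 mm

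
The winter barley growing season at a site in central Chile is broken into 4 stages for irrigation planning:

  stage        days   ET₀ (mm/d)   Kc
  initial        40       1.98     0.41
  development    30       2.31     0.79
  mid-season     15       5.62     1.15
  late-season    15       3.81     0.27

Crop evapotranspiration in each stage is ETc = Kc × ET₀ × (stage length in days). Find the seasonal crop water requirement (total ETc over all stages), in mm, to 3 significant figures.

200 mm

initial: 0.41 × 1.98 × 40 = 32.47 mm
development: 0.79 × 2.31 × 30 = 54.75 mm
mid-season: 1.15 × 5.62 × 15 = 96.95 mm
late-season: 0.27 × 3.81 × 15 = 15.43 mm
Seasonal total = 199.60 mm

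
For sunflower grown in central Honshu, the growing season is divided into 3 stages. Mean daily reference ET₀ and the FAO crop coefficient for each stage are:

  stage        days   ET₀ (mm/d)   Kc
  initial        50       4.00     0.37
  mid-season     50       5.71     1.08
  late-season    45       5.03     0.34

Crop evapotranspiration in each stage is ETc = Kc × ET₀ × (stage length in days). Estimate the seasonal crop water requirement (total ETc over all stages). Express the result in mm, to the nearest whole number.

initial: 0.37 × 4.00 × 50 = 74.00 mm
mid-season: 1.08 × 5.71 × 50 = 308.34 mm
late-season: 0.34 × 5.03 × 45 = 76.96 mm
Seasonal total = 459.30 mm

459 mm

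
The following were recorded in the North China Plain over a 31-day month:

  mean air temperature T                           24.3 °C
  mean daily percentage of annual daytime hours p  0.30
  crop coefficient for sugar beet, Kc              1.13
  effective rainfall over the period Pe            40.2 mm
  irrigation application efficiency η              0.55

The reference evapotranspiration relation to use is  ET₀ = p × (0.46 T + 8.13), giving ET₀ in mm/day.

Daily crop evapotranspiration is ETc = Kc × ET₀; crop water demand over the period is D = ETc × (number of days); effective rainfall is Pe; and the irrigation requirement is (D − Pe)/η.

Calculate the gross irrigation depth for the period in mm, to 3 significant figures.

ET₀ = 0.30 × (0.46 × 24.3 + 8.13) = 0.30 × 19.308 = 5.7924 mm/d
ETc = Kc × ET₀ = 1.13 × 5.7924 = 6.5454 mm/d
Crop demand D = ETc × 31 d = 6.5454 × 31 = 202.907 mm
D − Pe = 202.907 − 40.2 = 162.707 mm
Gross irrigation = 162.707 / 0.55 = 295.831 mm

296 mm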